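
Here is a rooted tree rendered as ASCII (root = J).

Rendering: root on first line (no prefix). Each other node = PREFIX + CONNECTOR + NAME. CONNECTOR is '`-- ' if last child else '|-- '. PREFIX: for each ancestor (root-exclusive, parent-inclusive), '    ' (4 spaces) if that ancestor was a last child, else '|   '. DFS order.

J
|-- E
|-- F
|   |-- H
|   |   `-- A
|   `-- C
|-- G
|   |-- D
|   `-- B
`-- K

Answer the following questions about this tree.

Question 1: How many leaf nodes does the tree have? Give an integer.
Answer: 6

Derivation:
Leaves (nodes with no children): A, B, C, D, E, K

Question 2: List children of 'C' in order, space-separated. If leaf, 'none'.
Node C's children (from adjacency): (leaf)

Answer: none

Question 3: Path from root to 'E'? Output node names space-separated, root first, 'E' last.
Walk down from root: J -> E

Answer: J E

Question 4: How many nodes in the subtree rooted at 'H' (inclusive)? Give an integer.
Answer: 2

Derivation:
Subtree rooted at H contains: A, H
Count = 2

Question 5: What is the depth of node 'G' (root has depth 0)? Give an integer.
Answer: 1

Derivation:
Path from root to G: J -> G
Depth = number of edges = 1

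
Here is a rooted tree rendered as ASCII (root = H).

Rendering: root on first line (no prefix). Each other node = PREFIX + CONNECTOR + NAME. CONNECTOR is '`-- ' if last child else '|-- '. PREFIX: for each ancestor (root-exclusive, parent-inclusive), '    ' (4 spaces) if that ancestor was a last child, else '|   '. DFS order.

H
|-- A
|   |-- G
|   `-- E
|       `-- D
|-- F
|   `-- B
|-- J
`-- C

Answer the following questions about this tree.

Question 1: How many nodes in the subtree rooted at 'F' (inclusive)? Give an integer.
Answer: 2

Derivation:
Subtree rooted at F contains: B, F
Count = 2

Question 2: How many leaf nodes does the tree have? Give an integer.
Leaves (nodes with no children): B, C, D, G, J

Answer: 5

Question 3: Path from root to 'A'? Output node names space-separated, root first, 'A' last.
Walk down from root: H -> A

Answer: H A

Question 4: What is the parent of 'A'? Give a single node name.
Scan adjacency: A appears as child of H

Answer: H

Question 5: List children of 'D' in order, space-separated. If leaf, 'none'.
Answer: none

Derivation:
Node D's children (from adjacency): (leaf)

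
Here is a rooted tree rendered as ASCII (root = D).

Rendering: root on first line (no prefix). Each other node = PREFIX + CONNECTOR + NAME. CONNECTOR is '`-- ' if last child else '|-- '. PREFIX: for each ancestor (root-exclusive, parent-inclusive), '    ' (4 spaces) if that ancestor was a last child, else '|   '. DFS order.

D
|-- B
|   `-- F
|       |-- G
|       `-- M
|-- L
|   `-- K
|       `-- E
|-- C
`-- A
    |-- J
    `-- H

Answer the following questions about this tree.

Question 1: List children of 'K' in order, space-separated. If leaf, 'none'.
Answer: E

Derivation:
Node K's children (from adjacency): E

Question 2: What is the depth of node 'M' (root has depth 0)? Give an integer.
Path from root to M: D -> B -> F -> M
Depth = number of edges = 3

Answer: 3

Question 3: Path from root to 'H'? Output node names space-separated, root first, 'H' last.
Answer: D A H

Derivation:
Walk down from root: D -> A -> H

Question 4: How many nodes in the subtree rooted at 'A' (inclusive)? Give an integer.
Answer: 3

Derivation:
Subtree rooted at A contains: A, H, J
Count = 3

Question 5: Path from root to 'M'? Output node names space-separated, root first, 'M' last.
Walk down from root: D -> B -> F -> M

Answer: D B F M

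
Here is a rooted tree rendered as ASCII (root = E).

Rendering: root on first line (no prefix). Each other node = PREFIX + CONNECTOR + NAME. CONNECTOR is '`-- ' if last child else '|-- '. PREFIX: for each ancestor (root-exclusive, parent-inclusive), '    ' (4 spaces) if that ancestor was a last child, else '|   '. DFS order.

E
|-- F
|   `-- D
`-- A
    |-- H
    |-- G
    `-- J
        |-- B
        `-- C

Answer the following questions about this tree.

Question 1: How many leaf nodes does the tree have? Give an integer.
Leaves (nodes with no children): B, C, D, G, H

Answer: 5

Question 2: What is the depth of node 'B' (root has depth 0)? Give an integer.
Path from root to B: E -> A -> J -> B
Depth = number of edges = 3

Answer: 3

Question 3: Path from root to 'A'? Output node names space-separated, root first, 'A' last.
Answer: E A

Derivation:
Walk down from root: E -> A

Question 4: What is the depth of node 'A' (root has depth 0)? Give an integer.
Answer: 1

Derivation:
Path from root to A: E -> A
Depth = number of edges = 1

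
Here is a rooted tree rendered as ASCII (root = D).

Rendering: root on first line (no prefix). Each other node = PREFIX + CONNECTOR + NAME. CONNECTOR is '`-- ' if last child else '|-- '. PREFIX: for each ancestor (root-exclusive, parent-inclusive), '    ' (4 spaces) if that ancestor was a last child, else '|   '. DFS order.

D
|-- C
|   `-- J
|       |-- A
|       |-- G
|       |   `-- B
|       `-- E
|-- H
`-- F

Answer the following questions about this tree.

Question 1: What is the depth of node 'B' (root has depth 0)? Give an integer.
Answer: 4

Derivation:
Path from root to B: D -> C -> J -> G -> B
Depth = number of edges = 4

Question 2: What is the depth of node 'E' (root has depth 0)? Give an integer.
Path from root to E: D -> C -> J -> E
Depth = number of edges = 3

Answer: 3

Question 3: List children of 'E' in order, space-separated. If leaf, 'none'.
Node E's children (from adjacency): (leaf)

Answer: none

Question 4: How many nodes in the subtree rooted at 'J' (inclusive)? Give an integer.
Answer: 5

Derivation:
Subtree rooted at J contains: A, B, E, G, J
Count = 5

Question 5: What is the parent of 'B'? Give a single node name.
Scan adjacency: B appears as child of G

Answer: G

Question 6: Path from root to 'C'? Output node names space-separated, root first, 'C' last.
Answer: D C

Derivation:
Walk down from root: D -> C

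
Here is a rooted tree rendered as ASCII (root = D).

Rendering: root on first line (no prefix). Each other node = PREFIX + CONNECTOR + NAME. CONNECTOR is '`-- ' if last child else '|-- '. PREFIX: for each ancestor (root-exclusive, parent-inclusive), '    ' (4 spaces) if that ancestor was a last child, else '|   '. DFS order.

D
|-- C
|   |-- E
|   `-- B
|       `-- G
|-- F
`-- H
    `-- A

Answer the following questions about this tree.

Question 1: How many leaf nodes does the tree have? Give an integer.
Leaves (nodes with no children): A, E, F, G

Answer: 4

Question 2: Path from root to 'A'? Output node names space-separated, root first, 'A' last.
Walk down from root: D -> H -> A

Answer: D H A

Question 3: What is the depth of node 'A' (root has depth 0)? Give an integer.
Answer: 2

Derivation:
Path from root to A: D -> H -> A
Depth = number of edges = 2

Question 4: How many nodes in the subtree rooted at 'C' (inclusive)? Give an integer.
Answer: 4

Derivation:
Subtree rooted at C contains: B, C, E, G
Count = 4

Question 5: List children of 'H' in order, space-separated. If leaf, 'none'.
Answer: A

Derivation:
Node H's children (from adjacency): A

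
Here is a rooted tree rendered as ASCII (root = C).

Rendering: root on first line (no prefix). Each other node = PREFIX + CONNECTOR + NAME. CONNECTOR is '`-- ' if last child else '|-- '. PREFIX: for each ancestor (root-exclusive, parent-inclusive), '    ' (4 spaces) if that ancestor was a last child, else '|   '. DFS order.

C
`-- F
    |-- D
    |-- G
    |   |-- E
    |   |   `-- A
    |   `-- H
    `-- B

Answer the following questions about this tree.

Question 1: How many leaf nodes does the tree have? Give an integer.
Answer: 4

Derivation:
Leaves (nodes with no children): A, B, D, H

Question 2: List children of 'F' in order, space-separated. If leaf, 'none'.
Answer: D G B

Derivation:
Node F's children (from adjacency): D, G, B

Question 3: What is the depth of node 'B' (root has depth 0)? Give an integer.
Path from root to B: C -> F -> B
Depth = number of edges = 2

Answer: 2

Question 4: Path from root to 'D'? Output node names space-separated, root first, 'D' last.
Answer: C F D

Derivation:
Walk down from root: C -> F -> D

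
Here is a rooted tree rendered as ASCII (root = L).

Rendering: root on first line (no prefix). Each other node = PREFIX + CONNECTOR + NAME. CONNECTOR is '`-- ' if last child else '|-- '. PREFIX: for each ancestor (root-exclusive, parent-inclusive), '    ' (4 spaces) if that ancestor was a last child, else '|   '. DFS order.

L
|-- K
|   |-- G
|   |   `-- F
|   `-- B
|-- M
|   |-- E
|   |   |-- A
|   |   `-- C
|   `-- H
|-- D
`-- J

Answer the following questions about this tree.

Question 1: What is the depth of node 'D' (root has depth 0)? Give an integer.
Path from root to D: L -> D
Depth = number of edges = 1

Answer: 1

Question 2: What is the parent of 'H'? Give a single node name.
Scan adjacency: H appears as child of M

Answer: M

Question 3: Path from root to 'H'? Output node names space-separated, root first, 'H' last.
Walk down from root: L -> M -> H

Answer: L M H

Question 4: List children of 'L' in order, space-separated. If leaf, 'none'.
Node L's children (from adjacency): K, M, D, J

Answer: K M D J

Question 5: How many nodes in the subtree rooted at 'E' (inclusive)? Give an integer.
Subtree rooted at E contains: A, C, E
Count = 3

Answer: 3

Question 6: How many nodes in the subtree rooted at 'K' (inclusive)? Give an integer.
Answer: 4

Derivation:
Subtree rooted at K contains: B, F, G, K
Count = 4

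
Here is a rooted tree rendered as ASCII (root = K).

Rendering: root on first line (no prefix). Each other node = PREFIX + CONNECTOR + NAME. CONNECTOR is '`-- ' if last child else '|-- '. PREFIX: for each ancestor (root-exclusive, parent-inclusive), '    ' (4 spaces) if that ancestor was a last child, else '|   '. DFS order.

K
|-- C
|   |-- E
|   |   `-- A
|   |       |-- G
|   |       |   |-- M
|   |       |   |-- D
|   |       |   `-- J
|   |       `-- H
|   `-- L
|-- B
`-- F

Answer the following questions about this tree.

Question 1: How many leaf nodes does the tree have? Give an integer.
Answer: 7

Derivation:
Leaves (nodes with no children): B, D, F, H, J, L, M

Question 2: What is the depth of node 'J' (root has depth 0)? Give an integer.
Path from root to J: K -> C -> E -> A -> G -> J
Depth = number of edges = 5

Answer: 5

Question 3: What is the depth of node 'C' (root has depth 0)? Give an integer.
Answer: 1

Derivation:
Path from root to C: K -> C
Depth = number of edges = 1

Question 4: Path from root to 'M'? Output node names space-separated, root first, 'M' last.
Answer: K C E A G M

Derivation:
Walk down from root: K -> C -> E -> A -> G -> M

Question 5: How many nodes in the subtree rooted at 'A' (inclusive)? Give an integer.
Subtree rooted at A contains: A, D, G, H, J, M
Count = 6

Answer: 6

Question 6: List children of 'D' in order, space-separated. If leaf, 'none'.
Answer: none

Derivation:
Node D's children (from adjacency): (leaf)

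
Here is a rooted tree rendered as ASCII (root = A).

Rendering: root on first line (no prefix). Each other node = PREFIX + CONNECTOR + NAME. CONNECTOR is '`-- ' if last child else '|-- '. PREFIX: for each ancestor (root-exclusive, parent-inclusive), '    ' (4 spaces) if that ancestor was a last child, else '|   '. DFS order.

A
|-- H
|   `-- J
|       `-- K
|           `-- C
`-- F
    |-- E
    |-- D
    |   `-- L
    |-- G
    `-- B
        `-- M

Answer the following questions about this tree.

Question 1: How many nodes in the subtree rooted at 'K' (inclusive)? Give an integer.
Subtree rooted at K contains: C, K
Count = 2

Answer: 2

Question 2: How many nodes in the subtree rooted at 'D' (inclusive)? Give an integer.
Answer: 2

Derivation:
Subtree rooted at D contains: D, L
Count = 2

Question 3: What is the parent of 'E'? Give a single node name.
Answer: F

Derivation:
Scan adjacency: E appears as child of F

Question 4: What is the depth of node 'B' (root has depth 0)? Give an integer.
Path from root to B: A -> F -> B
Depth = number of edges = 2

Answer: 2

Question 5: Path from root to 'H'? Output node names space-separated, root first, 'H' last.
Walk down from root: A -> H

Answer: A H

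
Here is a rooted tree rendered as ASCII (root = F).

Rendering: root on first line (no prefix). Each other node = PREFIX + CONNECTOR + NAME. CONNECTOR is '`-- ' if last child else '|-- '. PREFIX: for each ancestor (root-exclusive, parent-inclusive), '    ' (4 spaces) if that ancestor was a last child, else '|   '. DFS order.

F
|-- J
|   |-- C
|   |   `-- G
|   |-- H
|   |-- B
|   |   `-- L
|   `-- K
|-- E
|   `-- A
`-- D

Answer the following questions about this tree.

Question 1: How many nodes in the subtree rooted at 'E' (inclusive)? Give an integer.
Answer: 2

Derivation:
Subtree rooted at E contains: A, E
Count = 2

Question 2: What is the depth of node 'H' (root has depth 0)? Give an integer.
Path from root to H: F -> J -> H
Depth = number of edges = 2

Answer: 2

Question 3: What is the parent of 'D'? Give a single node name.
Answer: F

Derivation:
Scan adjacency: D appears as child of F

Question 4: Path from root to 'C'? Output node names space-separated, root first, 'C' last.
Answer: F J C

Derivation:
Walk down from root: F -> J -> C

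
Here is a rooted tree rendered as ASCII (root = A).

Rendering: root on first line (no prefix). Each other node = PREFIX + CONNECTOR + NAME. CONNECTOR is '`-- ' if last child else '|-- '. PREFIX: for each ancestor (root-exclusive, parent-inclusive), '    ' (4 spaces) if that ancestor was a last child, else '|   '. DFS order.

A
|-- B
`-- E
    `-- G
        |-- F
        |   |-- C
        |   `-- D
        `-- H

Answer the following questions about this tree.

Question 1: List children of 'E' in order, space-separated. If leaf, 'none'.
Answer: G

Derivation:
Node E's children (from adjacency): G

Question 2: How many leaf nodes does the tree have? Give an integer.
Answer: 4

Derivation:
Leaves (nodes with no children): B, C, D, H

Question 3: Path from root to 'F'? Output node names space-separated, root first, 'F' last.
Walk down from root: A -> E -> G -> F

Answer: A E G F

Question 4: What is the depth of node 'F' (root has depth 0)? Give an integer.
Answer: 3

Derivation:
Path from root to F: A -> E -> G -> F
Depth = number of edges = 3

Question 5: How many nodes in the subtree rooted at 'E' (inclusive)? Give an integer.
Subtree rooted at E contains: C, D, E, F, G, H
Count = 6

Answer: 6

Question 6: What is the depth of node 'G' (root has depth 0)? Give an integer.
Answer: 2

Derivation:
Path from root to G: A -> E -> G
Depth = number of edges = 2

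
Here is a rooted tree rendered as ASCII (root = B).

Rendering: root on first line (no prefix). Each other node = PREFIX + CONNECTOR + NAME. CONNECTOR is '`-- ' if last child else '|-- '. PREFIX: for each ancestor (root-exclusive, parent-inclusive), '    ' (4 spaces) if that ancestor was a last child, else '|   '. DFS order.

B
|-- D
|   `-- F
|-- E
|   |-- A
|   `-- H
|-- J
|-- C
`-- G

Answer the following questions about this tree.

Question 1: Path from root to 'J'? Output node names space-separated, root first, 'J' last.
Walk down from root: B -> J

Answer: B J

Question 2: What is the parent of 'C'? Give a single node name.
Scan adjacency: C appears as child of B

Answer: B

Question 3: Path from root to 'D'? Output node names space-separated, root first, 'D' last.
Answer: B D

Derivation:
Walk down from root: B -> D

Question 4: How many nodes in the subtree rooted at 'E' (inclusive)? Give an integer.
Subtree rooted at E contains: A, E, H
Count = 3

Answer: 3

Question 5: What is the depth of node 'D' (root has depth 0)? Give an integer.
Path from root to D: B -> D
Depth = number of edges = 1

Answer: 1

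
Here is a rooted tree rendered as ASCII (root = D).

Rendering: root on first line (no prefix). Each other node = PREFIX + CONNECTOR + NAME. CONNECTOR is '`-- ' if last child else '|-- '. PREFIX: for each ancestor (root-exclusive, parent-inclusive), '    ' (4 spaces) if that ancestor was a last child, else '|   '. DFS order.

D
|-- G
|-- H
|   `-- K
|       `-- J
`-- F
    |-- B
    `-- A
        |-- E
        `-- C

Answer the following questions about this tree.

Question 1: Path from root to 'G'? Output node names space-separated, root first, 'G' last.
Walk down from root: D -> G

Answer: D G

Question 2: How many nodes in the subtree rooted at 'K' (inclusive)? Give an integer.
Answer: 2

Derivation:
Subtree rooted at K contains: J, K
Count = 2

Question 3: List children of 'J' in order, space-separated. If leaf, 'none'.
Node J's children (from adjacency): (leaf)

Answer: none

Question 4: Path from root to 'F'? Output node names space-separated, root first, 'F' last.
Walk down from root: D -> F

Answer: D F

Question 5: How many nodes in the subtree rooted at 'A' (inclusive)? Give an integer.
Answer: 3

Derivation:
Subtree rooted at A contains: A, C, E
Count = 3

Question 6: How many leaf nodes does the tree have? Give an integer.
Leaves (nodes with no children): B, C, E, G, J

Answer: 5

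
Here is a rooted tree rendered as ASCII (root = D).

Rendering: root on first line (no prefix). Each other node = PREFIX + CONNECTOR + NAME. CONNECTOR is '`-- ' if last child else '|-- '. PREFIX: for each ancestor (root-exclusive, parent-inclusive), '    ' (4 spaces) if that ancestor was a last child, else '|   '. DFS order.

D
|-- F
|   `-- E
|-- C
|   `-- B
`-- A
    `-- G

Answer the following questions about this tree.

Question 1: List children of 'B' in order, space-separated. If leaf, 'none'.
Node B's children (from adjacency): (leaf)

Answer: none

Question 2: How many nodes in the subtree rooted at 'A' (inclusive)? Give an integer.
Subtree rooted at A contains: A, G
Count = 2

Answer: 2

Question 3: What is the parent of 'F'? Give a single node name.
Answer: D

Derivation:
Scan adjacency: F appears as child of D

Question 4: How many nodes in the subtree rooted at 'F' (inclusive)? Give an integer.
Answer: 2

Derivation:
Subtree rooted at F contains: E, F
Count = 2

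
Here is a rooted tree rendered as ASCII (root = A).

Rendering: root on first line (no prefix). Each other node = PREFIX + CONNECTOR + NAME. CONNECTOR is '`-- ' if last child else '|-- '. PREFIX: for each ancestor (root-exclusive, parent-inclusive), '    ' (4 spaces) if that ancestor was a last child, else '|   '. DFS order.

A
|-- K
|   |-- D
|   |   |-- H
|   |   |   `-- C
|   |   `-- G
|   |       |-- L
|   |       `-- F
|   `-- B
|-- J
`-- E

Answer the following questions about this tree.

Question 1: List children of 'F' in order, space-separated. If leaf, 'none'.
Answer: none

Derivation:
Node F's children (from adjacency): (leaf)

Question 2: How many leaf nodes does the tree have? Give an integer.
Leaves (nodes with no children): B, C, E, F, J, L

Answer: 6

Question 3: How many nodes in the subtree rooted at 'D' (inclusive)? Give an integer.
Answer: 6

Derivation:
Subtree rooted at D contains: C, D, F, G, H, L
Count = 6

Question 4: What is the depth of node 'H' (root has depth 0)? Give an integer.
Answer: 3

Derivation:
Path from root to H: A -> K -> D -> H
Depth = number of edges = 3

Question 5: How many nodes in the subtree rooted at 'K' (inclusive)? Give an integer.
Answer: 8

Derivation:
Subtree rooted at K contains: B, C, D, F, G, H, K, L
Count = 8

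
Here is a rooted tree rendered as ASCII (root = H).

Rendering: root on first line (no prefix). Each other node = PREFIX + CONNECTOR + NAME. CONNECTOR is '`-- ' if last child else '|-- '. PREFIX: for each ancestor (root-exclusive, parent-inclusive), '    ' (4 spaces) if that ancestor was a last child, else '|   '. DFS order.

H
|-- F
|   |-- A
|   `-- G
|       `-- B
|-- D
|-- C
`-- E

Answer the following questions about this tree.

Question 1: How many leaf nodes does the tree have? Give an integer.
Leaves (nodes with no children): A, B, C, D, E

Answer: 5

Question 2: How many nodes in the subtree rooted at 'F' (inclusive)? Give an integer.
Subtree rooted at F contains: A, B, F, G
Count = 4

Answer: 4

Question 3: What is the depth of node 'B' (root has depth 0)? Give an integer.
Path from root to B: H -> F -> G -> B
Depth = number of edges = 3

Answer: 3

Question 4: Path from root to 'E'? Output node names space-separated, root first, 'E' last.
Walk down from root: H -> E

Answer: H E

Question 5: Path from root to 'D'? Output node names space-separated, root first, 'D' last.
Walk down from root: H -> D

Answer: H D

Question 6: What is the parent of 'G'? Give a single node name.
Answer: F

Derivation:
Scan adjacency: G appears as child of F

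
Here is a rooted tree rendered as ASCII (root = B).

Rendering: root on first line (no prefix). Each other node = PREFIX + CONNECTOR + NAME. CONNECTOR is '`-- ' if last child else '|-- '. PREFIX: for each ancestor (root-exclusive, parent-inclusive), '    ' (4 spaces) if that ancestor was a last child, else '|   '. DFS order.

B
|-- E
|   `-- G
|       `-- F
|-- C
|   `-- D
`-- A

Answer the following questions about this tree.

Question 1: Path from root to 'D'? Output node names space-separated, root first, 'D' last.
Answer: B C D

Derivation:
Walk down from root: B -> C -> D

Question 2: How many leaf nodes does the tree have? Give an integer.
Answer: 3

Derivation:
Leaves (nodes with no children): A, D, F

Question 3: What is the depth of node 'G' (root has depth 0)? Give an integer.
Path from root to G: B -> E -> G
Depth = number of edges = 2

Answer: 2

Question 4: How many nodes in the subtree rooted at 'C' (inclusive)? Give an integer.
Answer: 2

Derivation:
Subtree rooted at C contains: C, D
Count = 2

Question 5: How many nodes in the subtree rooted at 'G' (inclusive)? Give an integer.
Subtree rooted at G contains: F, G
Count = 2

Answer: 2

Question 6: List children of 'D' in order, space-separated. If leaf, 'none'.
Answer: none

Derivation:
Node D's children (from adjacency): (leaf)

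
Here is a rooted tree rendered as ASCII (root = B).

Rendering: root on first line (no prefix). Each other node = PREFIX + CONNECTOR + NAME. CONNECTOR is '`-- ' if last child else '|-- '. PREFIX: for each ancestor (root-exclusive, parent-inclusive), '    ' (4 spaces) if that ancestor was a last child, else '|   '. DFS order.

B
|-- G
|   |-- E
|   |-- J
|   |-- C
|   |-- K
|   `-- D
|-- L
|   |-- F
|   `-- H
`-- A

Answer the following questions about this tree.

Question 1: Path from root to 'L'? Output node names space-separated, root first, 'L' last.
Answer: B L

Derivation:
Walk down from root: B -> L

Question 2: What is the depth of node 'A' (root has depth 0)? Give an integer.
Path from root to A: B -> A
Depth = number of edges = 1

Answer: 1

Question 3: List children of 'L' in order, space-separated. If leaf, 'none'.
Answer: F H

Derivation:
Node L's children (from adjacency): F, H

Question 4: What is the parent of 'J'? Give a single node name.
Answer: G

Derivation:
Scan adjacency: J appears as child of G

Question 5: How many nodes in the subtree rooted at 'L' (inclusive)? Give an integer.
Answer: 3

Derivation:
Subtree rooted at L contains: F, H, L
Count = 3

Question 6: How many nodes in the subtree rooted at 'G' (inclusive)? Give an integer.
Subtree rooted at G contains: C, D, E, G, J, K
Count = 6

Answer: 6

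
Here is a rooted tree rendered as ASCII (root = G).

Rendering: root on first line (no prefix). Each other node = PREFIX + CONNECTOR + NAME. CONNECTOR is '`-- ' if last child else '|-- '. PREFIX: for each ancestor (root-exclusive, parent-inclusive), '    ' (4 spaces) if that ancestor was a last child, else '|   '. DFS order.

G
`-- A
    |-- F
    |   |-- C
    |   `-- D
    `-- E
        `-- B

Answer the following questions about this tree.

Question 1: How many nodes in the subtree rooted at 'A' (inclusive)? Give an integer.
Answer: 6

Derivation:
Subtree rooted at A contains: A, B, C, D, E, F
Count = 6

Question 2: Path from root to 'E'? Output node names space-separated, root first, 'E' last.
Answer: G A E

Derivation:
Walk down from root: G -> A -> E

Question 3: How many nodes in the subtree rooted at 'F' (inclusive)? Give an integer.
Subtree rooted at F contains: C, D, F
Count = 3

Answer: 3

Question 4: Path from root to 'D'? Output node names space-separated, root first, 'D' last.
Walk down from root: G -> A -> F -> D

Answer: G A F D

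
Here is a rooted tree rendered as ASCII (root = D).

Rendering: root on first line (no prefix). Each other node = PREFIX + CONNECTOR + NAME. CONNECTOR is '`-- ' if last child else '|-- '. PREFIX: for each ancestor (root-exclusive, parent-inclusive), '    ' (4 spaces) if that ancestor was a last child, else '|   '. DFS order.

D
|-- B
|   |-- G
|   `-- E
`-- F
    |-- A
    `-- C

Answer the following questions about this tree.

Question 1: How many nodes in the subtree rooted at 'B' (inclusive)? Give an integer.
Answer: 3

Derivation:
Subtree rooted at B contains: B, E, G
Count = 3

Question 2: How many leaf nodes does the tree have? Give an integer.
Answer: 4

Derivation:
Leaves (nodes with no children): A, C, E, G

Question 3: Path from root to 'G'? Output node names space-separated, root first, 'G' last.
Answer: D B G

Derivation:
Walk down from root: D -> B -> G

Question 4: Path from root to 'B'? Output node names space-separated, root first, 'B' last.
Walk down from root: D -> B

Answer: D B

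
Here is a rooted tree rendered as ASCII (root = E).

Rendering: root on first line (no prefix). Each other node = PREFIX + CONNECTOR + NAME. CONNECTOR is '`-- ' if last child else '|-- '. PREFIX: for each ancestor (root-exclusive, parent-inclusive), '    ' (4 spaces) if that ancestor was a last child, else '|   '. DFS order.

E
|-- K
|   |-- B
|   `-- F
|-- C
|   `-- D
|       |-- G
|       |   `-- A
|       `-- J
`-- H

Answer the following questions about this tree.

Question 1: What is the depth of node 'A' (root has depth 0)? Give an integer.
Path from root to A: E -> C -> D -> G -> A
Depth = number of edges = 4

Answer: 4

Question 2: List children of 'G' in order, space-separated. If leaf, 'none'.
Node G's children (from adjacency): A

Answer: A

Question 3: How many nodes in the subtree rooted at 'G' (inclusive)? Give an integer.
Answer: 2

Derivation:
Subtree rooted at G contains: A, G
Count = 2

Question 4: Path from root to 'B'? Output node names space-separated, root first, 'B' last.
Answer: E K B

Derivation:
Walk down from root: E -> K -> B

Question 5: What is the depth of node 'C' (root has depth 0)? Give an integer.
Answer: 1

Derivation:
Path from root to C: E -> C
Depth = number of edges = 1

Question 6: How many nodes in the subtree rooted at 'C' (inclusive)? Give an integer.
Answer: 5

Derivation:
Subtree rooted at C contains: A, C, D, G, J
Count = 5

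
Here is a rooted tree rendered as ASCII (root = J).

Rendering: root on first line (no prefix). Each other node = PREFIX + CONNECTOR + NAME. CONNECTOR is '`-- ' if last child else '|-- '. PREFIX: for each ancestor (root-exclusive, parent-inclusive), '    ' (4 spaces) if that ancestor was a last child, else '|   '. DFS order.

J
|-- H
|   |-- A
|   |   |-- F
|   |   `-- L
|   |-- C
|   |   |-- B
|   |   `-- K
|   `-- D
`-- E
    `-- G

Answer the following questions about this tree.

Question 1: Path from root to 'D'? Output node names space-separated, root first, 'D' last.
Walk down from root: J -> H -> D

Answer: J H D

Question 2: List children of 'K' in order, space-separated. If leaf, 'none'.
Answer: none

Derivation:
Node K's children (from adjacency): (leaf)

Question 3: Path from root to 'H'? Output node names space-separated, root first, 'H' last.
Answer: J H

Derivation:
Walk down from root: J -> H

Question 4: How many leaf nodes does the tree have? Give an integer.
Answer: 6

Derivation:
Leaves (nodes with no children): B, D, F, G, K, L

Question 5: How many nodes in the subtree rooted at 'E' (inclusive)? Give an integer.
Subtree rooted at E contains: E, G
Count = 2

Answer: 2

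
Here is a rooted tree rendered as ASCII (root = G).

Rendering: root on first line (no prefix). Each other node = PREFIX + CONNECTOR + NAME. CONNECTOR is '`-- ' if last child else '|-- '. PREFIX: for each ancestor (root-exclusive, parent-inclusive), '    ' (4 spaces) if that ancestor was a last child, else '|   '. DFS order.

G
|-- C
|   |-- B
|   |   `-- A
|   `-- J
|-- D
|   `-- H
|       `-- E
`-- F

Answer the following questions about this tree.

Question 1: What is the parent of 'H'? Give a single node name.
Scan adjacency: H appears as child of D

Answer: D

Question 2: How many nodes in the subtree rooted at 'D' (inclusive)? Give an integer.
Subtree rooted at D contains: D, E, H
Count = 3

Answer: 3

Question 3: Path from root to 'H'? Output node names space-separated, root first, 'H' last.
Walk down from root: G -> D -> H

Answer: G D H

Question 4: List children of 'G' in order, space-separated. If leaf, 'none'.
Answer: C D F

Derivation:
Node G's children (from adjacency): C, D, F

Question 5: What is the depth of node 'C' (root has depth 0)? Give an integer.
Path from root to C: G -> C
Depth = number of edges = 1

Answer: 1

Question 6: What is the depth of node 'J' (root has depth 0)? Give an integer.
Path from root to J: G -> C -> J
Depth = number of edges = 2

Answer: 2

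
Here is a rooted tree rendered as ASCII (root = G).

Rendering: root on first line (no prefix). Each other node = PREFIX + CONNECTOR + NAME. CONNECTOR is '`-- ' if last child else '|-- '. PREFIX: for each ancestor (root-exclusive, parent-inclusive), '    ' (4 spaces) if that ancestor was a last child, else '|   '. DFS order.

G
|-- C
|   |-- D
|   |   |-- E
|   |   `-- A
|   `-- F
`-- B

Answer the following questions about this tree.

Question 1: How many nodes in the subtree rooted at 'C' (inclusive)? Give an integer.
Subtree rooted at C contains: A, C, D, E, F
Count = 5

Answer: 5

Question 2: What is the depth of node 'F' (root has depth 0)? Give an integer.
Path from root to F: G -> C -> F
Depth = number of edges = 2

Answer: 2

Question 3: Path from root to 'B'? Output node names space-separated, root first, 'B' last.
Walk down from root: G -> B

Answer: G B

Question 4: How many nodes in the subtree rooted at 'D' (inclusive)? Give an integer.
Subtree rooted at D contains: A, D, E
Count = 3

Answer: 3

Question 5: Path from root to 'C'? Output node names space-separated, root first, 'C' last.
Walk down from root: G -> C

Answer: G C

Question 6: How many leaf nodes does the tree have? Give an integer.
Answer: 4

Derivation:
Leaves (nodes with no children): A, B, E, F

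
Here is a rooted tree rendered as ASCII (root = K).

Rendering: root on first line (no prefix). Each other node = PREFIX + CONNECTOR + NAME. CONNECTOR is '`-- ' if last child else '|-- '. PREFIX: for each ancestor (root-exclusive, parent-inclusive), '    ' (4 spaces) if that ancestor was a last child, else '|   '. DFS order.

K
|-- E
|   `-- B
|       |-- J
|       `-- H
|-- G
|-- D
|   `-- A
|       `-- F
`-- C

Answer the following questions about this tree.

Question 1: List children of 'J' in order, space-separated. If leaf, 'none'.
Answer: none

Derivation:
Node J's children (from adjacency): (leaf)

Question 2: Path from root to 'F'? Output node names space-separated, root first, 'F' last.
Walk down from root: K -> D -> A -> F

Answer: K D A F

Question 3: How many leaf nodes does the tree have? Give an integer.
Answer: 5

Derivation:
Leaves (nodes with no children): C, F, G, H, J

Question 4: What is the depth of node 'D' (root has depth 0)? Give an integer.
Answer: 1

Derivation:
Path from root to D: K -> D
Depth = number of edges = 1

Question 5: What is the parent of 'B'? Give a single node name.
Answer: E

Derivation:
Scan adjacency: B appears as child of E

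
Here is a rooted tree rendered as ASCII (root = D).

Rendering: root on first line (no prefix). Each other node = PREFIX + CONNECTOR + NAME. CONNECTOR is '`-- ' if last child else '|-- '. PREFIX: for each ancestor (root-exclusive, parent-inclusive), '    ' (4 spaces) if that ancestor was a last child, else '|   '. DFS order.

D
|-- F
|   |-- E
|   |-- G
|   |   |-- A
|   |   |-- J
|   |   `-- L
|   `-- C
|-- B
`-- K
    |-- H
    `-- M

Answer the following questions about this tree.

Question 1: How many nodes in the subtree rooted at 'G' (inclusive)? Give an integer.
Answer: 4

Derivation:
Subtree rooted at G contains: A, G, J, L
Count = 4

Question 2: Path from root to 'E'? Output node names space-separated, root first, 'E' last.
Answer: D F E

Derivation:
Walk down from root: D -> F -> E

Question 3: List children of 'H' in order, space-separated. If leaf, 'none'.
Answer: none

Derivation:
Node H's children (from adjacency): (leaf)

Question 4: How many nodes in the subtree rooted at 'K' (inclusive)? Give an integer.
Subtree rooted at K contains: H, K, M
Count = 3

Answer: 3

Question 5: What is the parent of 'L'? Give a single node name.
Scan adjacency: L appears as child of G

Answer: G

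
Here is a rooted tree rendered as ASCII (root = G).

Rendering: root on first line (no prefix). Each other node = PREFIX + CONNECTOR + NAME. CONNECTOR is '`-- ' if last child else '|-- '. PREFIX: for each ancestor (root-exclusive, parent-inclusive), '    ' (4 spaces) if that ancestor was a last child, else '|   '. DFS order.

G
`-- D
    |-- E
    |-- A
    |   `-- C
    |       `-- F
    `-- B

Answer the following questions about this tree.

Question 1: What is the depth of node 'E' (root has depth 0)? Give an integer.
Answer: 2

Derivation:
Path from root to E: G -> D -> E
Depth = number of edges = 2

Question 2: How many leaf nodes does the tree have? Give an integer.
Leaves (nodes with no children): B, E, F

Answer: 3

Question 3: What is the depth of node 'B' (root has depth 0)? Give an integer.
Path from root to B: G -> D -> B
Depth = number of edges = 2

Answer: 2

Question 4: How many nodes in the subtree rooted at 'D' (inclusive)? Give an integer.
Subtree rooted at D contains: A, B, C, D, E, F
Count = 6

Answer: 6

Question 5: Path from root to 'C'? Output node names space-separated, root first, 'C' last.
Answer: G D A C

Derivation:
Walk down from root: G -> D -> A -> C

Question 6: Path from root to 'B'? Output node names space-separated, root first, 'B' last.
Answer: G D B

Derivation:
Walk down from root: G -> D -> B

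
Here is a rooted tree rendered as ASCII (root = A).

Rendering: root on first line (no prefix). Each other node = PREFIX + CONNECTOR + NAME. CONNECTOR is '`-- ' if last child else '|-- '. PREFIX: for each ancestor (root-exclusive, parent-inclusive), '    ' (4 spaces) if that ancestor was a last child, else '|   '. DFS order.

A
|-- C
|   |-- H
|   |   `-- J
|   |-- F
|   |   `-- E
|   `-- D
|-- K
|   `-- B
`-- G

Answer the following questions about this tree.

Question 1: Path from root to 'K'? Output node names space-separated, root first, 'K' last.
Walk down from root: A -> K

Answer: A K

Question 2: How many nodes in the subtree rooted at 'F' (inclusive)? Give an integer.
Subtree rooted at F contains: E, F
Count = 2

Answer: 2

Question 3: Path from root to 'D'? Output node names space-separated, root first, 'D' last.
Walk down from root: A -> C -> D

Answer: A C D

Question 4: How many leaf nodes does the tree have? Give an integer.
Leaves (nodes with no children): B, D, E, G, J

Answer: 5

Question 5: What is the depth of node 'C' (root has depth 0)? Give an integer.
Answer: 1

Derivation:
Path from root to C: A -> C
Depth = number of edges = 1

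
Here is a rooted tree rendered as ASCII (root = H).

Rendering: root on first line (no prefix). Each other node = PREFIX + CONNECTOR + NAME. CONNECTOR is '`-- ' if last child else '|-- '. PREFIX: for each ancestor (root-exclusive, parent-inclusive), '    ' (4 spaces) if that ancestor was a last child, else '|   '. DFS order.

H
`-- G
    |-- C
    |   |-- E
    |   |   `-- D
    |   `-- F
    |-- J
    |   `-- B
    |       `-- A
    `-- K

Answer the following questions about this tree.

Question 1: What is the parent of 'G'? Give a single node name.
Answer: H

Derivation:
Scan adjacency: G appears as child of H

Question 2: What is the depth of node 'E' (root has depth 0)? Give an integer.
Path from root to E: H -> G -> C -> E
Depth = number of edges = 3

Answer: 3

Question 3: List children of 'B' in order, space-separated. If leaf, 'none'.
Node B's children (from adjacency): A

Answer: A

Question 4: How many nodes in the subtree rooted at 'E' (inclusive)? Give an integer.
Answer: 2

Derivation:
Subtree rooted at E contains: D, E
Count = 2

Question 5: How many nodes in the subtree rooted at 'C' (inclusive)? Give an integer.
Answer: 4

Derivation:
Subtree rooted at C contains: C, D, E, F
Count = 4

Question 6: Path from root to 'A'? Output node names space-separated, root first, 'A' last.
Answer: H G J B A

Derivation:
Walk down from root: H -> G -> J -> B -> A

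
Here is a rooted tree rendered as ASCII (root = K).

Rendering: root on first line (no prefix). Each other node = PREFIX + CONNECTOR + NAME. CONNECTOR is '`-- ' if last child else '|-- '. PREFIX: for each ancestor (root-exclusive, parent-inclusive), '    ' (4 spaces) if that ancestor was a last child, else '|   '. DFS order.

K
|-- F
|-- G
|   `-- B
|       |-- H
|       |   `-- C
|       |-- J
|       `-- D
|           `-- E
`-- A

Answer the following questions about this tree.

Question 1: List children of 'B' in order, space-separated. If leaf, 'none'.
Answer: H J D

Derivation:
Node B's children (from adjacency): H, J, D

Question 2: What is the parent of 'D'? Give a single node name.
Scan adjacency: D appears as child of B

Answer: B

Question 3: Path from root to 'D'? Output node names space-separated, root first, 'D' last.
Walk down from root: K -> G -> B -> D

Answer: K G B D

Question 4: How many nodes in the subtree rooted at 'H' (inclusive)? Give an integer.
Subtree rooted at H contains: C, H
Count = 2

Answer: 2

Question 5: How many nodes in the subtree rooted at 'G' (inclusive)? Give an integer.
Answer: 7

Derivation:
Subtree rooted at G contains: B, C, D, E, G, H, J
Count = 7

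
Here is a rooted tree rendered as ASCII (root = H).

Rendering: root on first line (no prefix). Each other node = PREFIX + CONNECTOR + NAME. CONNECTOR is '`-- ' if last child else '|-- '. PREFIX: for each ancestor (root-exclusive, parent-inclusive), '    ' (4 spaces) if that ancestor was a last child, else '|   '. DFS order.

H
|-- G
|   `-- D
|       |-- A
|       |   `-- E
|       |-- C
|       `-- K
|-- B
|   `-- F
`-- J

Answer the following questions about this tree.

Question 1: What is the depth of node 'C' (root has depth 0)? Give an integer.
Path from root to C: H -> G -> D -> C
Depth = number of edges = 3

Answer: 3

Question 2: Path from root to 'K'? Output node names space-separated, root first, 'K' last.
Walk down from root: H -> G -> D -> K

Answer: H G D K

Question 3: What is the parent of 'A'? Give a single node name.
Answer: D

Derivation:
Scan adjacency: A appears as child of D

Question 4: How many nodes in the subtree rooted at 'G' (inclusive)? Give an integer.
Answer: 6

Derivation:
Subtree rooted at G contains: A, C, D, E, G, K
Count = 6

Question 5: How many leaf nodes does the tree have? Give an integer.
Leaves (nodes with no children): C, E, F, J, K

Answer: 5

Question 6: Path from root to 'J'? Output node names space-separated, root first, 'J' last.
Answer: H J

Derivation:
Walk down from root: H -> J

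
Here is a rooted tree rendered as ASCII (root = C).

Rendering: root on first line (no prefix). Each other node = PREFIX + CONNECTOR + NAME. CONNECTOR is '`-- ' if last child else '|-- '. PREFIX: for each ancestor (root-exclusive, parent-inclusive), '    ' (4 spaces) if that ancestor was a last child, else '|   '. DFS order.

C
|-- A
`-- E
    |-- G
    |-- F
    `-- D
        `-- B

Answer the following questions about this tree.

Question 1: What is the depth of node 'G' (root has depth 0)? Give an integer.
Path from root to G: C -> E -> G
Depth = number of edges = 2

Answer: 2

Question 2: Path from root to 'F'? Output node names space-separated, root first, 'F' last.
Walk down from root: C -> E -> F

Answer: C E F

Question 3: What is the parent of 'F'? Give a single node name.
Answer: E

Derivation:
Scan adjacency: F appears as child of E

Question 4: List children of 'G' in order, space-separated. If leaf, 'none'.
Answer: none

Derivation:
Node G's children (from adjacency): (leaf)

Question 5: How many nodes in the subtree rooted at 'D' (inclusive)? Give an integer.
Subtree rooted at D contains: B, D
Count = 2

Answer: 2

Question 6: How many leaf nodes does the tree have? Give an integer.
Leaves (nodes with no children): A, B, F, G

Answer: 4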